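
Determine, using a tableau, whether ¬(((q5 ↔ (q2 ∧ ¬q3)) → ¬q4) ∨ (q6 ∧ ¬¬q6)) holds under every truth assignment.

Not valid

Assume the negation and expand:
Initial set: {F ¬(((q5 ↔ (q2 ∧ ¬q3)) → ¬q4) ∨ (q6 ∧ ¬¬q6))}.
F ¬(((q5 ↔ (q2 ∧ ¬q3)) → ¬q4) ∨ (q6 ∧ ¬¬q6)): β-rule — branch into T ((q5 ↔ (q2 ∧ ¬q3)) → ¬q4)  //  T (q6 ∧ ¬¬q6).
  branch 1 (add T ((q5 ↔ (q2 ∧ ¬q3)) → ¬q4)):
    T ((q5 ↔ (q2 ∧ ¬q3)) → ¬q4): β-rule — branch into F (q5 ↔ (q2 ∧ ¬q3))  //  T ¬q4.
      branch 1.1 (add F (q5 ↔ (q2 ∧ ¬q3))):
        F (q5 ↔ (q2 ∧ ¬q3)): β-rule — branch into T q5, F (q2 ∧ ¬q3)  //  F q5, T (q2 ∧ ¬q3).
          branch 1.1.1 (add T q5, F (q2 ∧ ¬q3)):
            F (q2 ∧ ¬q3): β-rule — branch into F q2  //  F ¬q3.
              branch 1.1.1.1 (add F q2):
                ○ open, literals {q2=0, q5=1}.
              branch 1.1.1.2 (add F ¬q3):
                ○ open, literals {q3=1, q5=1}.
          branch 1.1.2 (add F q5, T (q2 ∧ ¬q3)):
            T (q2 ∧ ¬q3): α-rule — add T q2, T ¬q3.
            ○ open, literals {q2=1, q3=0, q5=0}.
      branch 1.2 (add T ¬q4):
        ○ open, literals {q4=0}.
  branch 2 (add T (q6 ∧ ¬¬q6)):
    T (q6 ∧ ¬¬q6): α-rule — add T q6, T ¬¬q6.
    T ¬¬q6: drop double negation, giving T q6.
    ○ open, literals {q6=1}.
0 branches closed, 5 open.
An open branch gives a countermodel: q2=0, q5=1 (unmentioned atoms arbitrary); under it the original formula is false.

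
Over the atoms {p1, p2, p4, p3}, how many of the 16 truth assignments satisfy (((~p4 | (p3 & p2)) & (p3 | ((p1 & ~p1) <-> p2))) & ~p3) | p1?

Initial set: {T ((((~p4 | (p3 & p2)) & (p3 | ((p1 & ~p1) <-> p2))) & ~p3) | p1)}.
T ((((~p4 | (p3 & p2)) & (p3 | ((p1 & ~p1) <-> p2))) & ~p3) | p1): β-rule — branch into T (((~p4 | (p3 & p2)) & (p3 | ((p1 & ~p1) <-> p2))) & ~p3)  //  T p1.
  branch 1 (add T (((~p4 | (p3 & p2)) & (p3 | ((p1 & ~p1) <-> p2))) & ~p3)):
    T (((~p4 | (p3 & p2)) & (p3 | ((p1 & ~p1) <-> p2))) & ~p3): α-rule — add T ((~p4 | (p3 & p2)) & (p3 | ((p1 & ~p1) <-> p2))), T ~p3.
    T ((~p4 | (p3 & p2)) & (p3 | ((p1 & ~p1) <-> p2))): α-rule — add T (~p4 | (p3 & p2)), T (p3 | ((p1 & ~p1) <-> p2)).
    T (~p4 | (p3 & p2)): β-rule — branch into T ~p4  //  T (p3 & p2).
      branch 1.1 (add T ~p4):
        T (p3 | ((p1 & ~p1) <-> p2)): β-rule — branch into T p3  //  T ((p1 & ~p1) <-> p2).
          branch 1.1.1 (add T p3):
            × closes — contains both p3 and ~p3.
          branch 1.1.2 (add T ((p1 & ~p1) <-> p2)):
            T ((p1 & ~p1) <-> p2): β-rule — branch into T (p1 & ~p1), T p2  //  F (p1 & ~p1), F p2.
              branch 1.1.2.1 (add T (p1 & ~p1), T p2):
                T (p1 & ~p1): α-rule — add T p1, T ~p1.
                × closes — contains both p1 and ~p1.
              branch 1.1.2.2 (add F (p1 & ~p1), F p2):
                F (p1 & ~p1): β-rule — branch into F p1  //  F ~p1.
                  branch 1.1.2.2.1 (add F p1):
                    ○ open, literals {p1=0, p2=0, p3=0, p4=0}.
                  branch 1.1.2.2.2 (add F ~p1):
                    ○ open, literals {p1=1, p2=0, p3=0, p4=0}.
      branch 1.2 (add T (p3 & p2)):
        T (p3 & p2): α-rule — add T p3, T p2.
        × closes — contains both p3 and ~p3.
  branch 2 (add T p1):
    ○ open, literals {p1=1}.
3 branches closed, 3 open.
Each open branch fixes some atoms; the unmentioned ones are free. Counting distinct full assignments: branch {p1=0, p2=0, p3=0, p4=0} (none free) contributes 1 new; branch {p1=1, p2=0, p3=0, p4=0} (none free) contributes 1 new; branch {p1=1} (p2, p4, p3) contributes 7 new. Total: 9.

9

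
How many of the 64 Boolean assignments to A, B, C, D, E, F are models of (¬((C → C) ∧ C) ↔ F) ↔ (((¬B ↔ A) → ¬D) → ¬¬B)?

Initial set: {T ((¬((C → C) ∧ C) ↔ F) ↔ (((¬B ↔ A) → ¬D) → ¬¬B))}.
T ((¬((C → C) ∧ C) ↔ F) ↔ (((¬B ↔ A) → ¬D) → ¬¬B)): β-rule — branch into T (¬((C → C) ∧ C) ↔ F), T (((¬B ↔ A) → ¬D) → ¬¬B)  //  F (¬((C → C) ∧ C) ↔ F), F (((¬B ↔ A) → ¬D) → ¬¬B).
  branch 1 (add T (¬((C → C) ∧ C) ↔ F), T (((¬B ↔ A) → ¬D) → ¬¬B)):
    T (¬((C → C) ∧ C) ↔ F): β-rule — branch into T ¬((C → C) ∧ C), T F  //  F ¬((C → C) ∧ C), F F.
      branch 1.1 (add T ¬((C → C) ∧ C), T F):
        T (((¬B ↔ A) → ¬D) → ¬¬B): β-rule — branch into F ((¬B ↔ A) → ¬D)  //  T ¬¬B.
          branch 1.1.1 (add F ((¬B ↔ A) → ¬D)):
            F ((¬B ↔ A) → ¬D): α-rule — add T (¬B ↔ A), F ¬D.
            T ¬((C → C) ∧ C): β-rule — branch into F (C → C)  //  F C.
              branch 1.1.1.1 (add F (C → C)):
                F (C → C): α-rule — add T C, F C.
                × closes — contains both C and ¬C.
              branch 1.1.1.2 (add F C):
                T (¬B ↔ A): β-rule — branch into T ¬B, T A  //  F ¬B, F A.
                  branch 1.1.1.2.1 (add T ¬B, T A):
                    ○ open, literals {A=T, B=F, C=F, D=T, F=T}.
                  branch 1.1.1.2.2 (add F ¬B, F A):
                    ○ open, literals {A=F, B=T, C=F, D=T, F=T}.
          branch 1.1.2 (add T ¬¬B):
            T ¬¬B: drop double negation, giving T B.
            T ¬((C → C) ∧ C): β-rule — branch into F (C → C)  //  F C.
              branch 1.1.2.1 (add F (C → C)):
                F (C → C): α-rule — add T C, F C.
                × closes — contains both C and ¬C.
              branch 1.1.2.2 (add F C):
                ○ open, literals {B=T, C=F, F=T}.
      branch 1.2 (add F ¬((C → C) ∧ C), F F):
        F ¬((C → C) ∧ C): α-rule — add T (C → C), T C.
        T (((¬B ↔ A) → ¬D) → ¬¬B): β-rule — branch into F ((¬B ↔ A) → ¬D)  //  T ¬¬B.
          branch 1.2.1 (add F ((¬B ↔ A) → ¬D)):
            F ((¬B ↔ A) → ¬D): α-rule — add T (¬B ↔ A), F ¬D.
            T (C → C): β-rule — branch into F C  //  T C.
              branch 1.2.1.1 (add F C):
                × closes — contains both C and ¬C.
              branch 1.2.1.2 (add T C):
                T (¬B ↔ A): β-rule — branch into T ¬B, T A  //  F ¬B, F A.
                  branch 1.2.1.2.1 (add T ¬B, T A):
                    ○ open, literals {A=T, B=F, C=T, D=T, F=F}.
                  branch 1.2.1.2.2 (add F ¬B, F A):
                    ○ open, literals {A=F, B=T, C=T, D=T, F=F}.
          branch 1.2.2 (add T ¬¬B):
            T ¬¬B: drop double negation, giving T B.
            T (C → C): β-rule — branch into F C  //  T C.
              branch 1.2.2.1 (add F C):
                × closes — contains both C and ¬C.
              branch 1.2.2.2 (add T C):
                ○ open, literals {B=T, C=T, F=F}.
  branch 2 (add F (¬((C → C) ∧ C) ↔ F), F (((¬B ↔ A) → ¬D) → ¬¬B)):
    F (((¬B ↔ A) → ¬D) → ¬¬B): α-rule — add T ((¬B ↔ A) → ¬D), F ¬¬B.
    F ¬¬B: drop double negation, giving F B.
    F (¬((C → C) ∧ C) ↔ F): β-rule — branch into T ¬((C → C) ∧ C), F F  //  F ¬((C → C) ∧ C), T F.
      branch 2.1 (add T ¬((C → C) ∧ C), F F):
        T ((¬B ↔ A) → ¬D): β-rule — branch into F (¬B ↔ A)  //  T ¬D.
          branch 2.1.1 (add F (¬B ↔ A)):
            T ¬((C → C) ∧ C): β-rule — branch into F (C → C)  //  F C.
              branch 2.1.1.1 (add F (C → C)):
                F (C → C): α-rule — add T C, F C.
                × closes — contains both C and ¬C.
              branch 2.1.1.2 (add F C):
                F (¬B ↔ A): β-rule — branch into T ¬B, F A  //  F ¬B, T A.
                  branch 2.1.1.2.1 (add T ¬B, F A):
                    ○ open, literals {A=F, B=F, C=F, F=F}.
                  branch 2.1.1.2.2 (add F ¬B, T A):
                    × closes — contains both B and ¬B.
          branch 2.1.2 (add T ¬D):
            T ¬((C → C) ∧ C): β-rule — branch into F (C → C)  //  F C.
              branch 2.1.2.1 (add F (C → C)):
                F (C → C): α-rule — add T C, F C.
                × closes — contains both C and ¬C.
              branch 2.1.2.2 (add F C):
                ○ open, literals {B=F, C=F, D=F, F=F}.
      branch 2.2 (add F ¬((C → C) ∧ C), T F):
        F ¬((C → C) ∧ C): α-rule — add T (C → C), T C.
        T ((¬B ↔ A) → ¬D): β-rule — branch into F (¬B ↔ A)  //  T ¬D.
          branch 2.2.1 (add F (¬B ↔ A)):
            T (C → C): β-rule — branch into F C  //  T C.
              branch 2.2.1.1 (add F C):
                × closes — contains both C and ¬C.
              branch 2.2.1.2 (add T C):
                F (¬B ↔ A): β-rule — branch into T ¬B, F A  //  F ¬B, T A.
                  branch 2.2.1.2.1 (add T ¬B, F A):
                    ○ open, literals {A=F, B=F, C=T, F=T}.
                  branch 2.2.1.2.2 (add F ¬B, T A):
                    × closes — contains both B and ¬B.
          branch 2.2.2 (add T ¬D):
            T (C → C): β-rule — branch into F C  //  T C.
              branch 2.2.2.1 (add F C):
                × closes — contains both C and ¬C.
              branch 2.2.2.2 (add T C):
                ○ open, literals {B=F, C=T, D=F, F=T}.
10 branches closed, 10 open.
Each open branch fixes some atoms; the unmentioned ones are free. Counting distinct full assignments: branch {A=T, B=F, C=F, D=T, F=T} (E) contributes 2 new; branch {A=F, B=T, C=F, D=T, F=T} (E) contributes 2 new; branch {B=T, C=F, F=T} (A, D, E) contributes 6 new; branch {A=T, B=F, C=T, D=T, F=F} (E) contributes 2 new; branch {A=F, B=T, C=T, D=T, F=F} (E) contributes 2 new; branch {B=T, C=T, F=F} (A, D, E) contributes 6 new; branch {A=F, B=F, C=F, F=F} (D, E) contributes 4 new; branch {B=F, C=F, D=F, F=F} (A, E) contributes 2 new; branch {A=F, B=F, C=T, F=T} (D, E) contributes 4 new; branch {B=F, C=T, D=F, F=T} (A, E) contributes 2 new. Total: 32.

32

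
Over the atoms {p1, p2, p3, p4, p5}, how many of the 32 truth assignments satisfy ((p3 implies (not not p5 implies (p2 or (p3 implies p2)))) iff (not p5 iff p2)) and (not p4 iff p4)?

0

Initial set: {(((p3 implies (not not p5 implies (p2 or (p3 implies p2)))) iff (not p5 iff p2)) and (not p4 iff p4))}.
(((p3 implies (not not p5 implies (p2 or (p3 implies p2)))) iff (not p5 iff p2)) and (not p4 iff p4)): α-rule — add ((p3 implies (not not p5 implies (p2 or (p3 implies p2)))) iff (not p5 iff p2)), (not p4 iff p4).
((p3 implies (not not p5 implies (p2 or (p3 implies p2)))) iff (not p5 iff p2)): β-rule — branch into (p3 implies (not not p5 implies (p2 or (p3 implies p2)))), (not p5 iff p2)  //  not (p3 implies (not not p5 implies (p2 or (p3 implies p2)))), not (not p5 iff p2).
  branch 1 (add (p3 implies (not not p5 implies (p2 or (p3 implies p2)))), (not p5 iff p2)):
    (not p4 iff p4): β-rule — branch into not p4, p4  //  not not p4, not p4.
      branch 1.1 (add not p4, p4):
        × closes — contains both p4 and not p4.
      branch 1.2 (add not not p4, not p4):
        × closes — contains both p4 and not p4.
  branch 2 (add not (p3 implies (not not p5 implies (p2 or (p3 implies p2)))), not (not p5 iff p2)):
    not (p3 implies (not not p5 implies (p2 or (p3 implies p2)))): α-rule — add p3, not (not not p5 implies (p2 or (p3 implies p2))).
    not (not not p5 implies (p2 or (p3 implies p2))): α-rule — add not not p5, not (p2 or (p3 implies p2)).
    not not p5: drop double negation, giving p5.
    not (p2 or (p3 implies p2)): α-rule — add not p2, not (p3 implies p2).
    not (p3 implies p2): α-rule — add p3, not p2.
    (not p4 iff p4): β-rule — branch into not p4, p4  //  not not p4, not p4.
      branch 2.1 (add not p4, p4):
        × closes — contains both p4 and not p4.
      branch 2.2 (add not not p4, not p4):
        × closes — contains both p4 and not p4.
All 4 branches close.
No open branches: the formula has 0 satisfying assignments.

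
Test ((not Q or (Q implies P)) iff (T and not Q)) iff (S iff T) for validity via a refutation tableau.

Not valid

Assume the negation and expand:
Initial set: {not (((not Q or (Q implies P)) iff (T and not Q)) iff (S iff T))}.
not (((not Q or (Q implies P)) iff (T and not Q)) iff (S iff T)): β-rule — branch into ((not Q or (Q implies P)) iff (T and not Q)), not (S iff T)  //  not ((not Q or (Q implies P)) iff (T and not Q)), (S iff T).
  branch 1 (add ((not Q or (Q implies P)) iff (T and not Q)), not (S iff T)):
    ((not Q or (Q implies P)) iff (T and not Q)): β-rule — branch into (not Q or (Q implies P)), (T and not Q)  //  not (not Q or (Q implies P)), not (T and not Q).
      branch 1.1 (add (not Q or (Q implies P)), (T and not Q)):
        (T and not Q): α-rule — add T, not Q.
        not (S iff T): β-rule — branch into S, not T  //  not S, T.
          branch 1.1.1 (add S, not T):
            × closes — contains both T and not T.
          branch 1.1.2 (add not S, T):
            (not Q or (Q implies P)): β-rule — branch into not Q  //  (Q implies P).
              branch 1.1.2.1 (add not Q):
                ○ open, literals {Q=F, S=F, T=T}.
              branch 1.1.2.2 (add (Q implies P)):
                (Q implies P): β-rule — branch into not Q  //  P.
                  branch 1.1.2.2.1 (add not Q):
                    ○ open, literals {Q=F, S=F, T=T}.
                  branch 1.1.2.2.2 (add P):
                    ○ open, literals {P=T, Q=F, S=F, T=T}.
      branch 1.2 (add not (not Q or (Q implies P)), not (T and not Q)):
        not (not Q or (Q implies P)): α-rule — add not not Q, not (Q implies P).
        not (Q implies P): α-rule — add Q, not P.
        not (S iff T): β-rule — branch into S, not T  //  not S, T.
          branch 1.2.1 (add S, not T):
            not (T and not Q): β-rule — branch into not T  //  not not Q.
              branch 1.2.1.1 (add not T):
                ○ open, literals {P=F, Q=T, S=T, T=F}.
              branch 1.2.1.2 (add not not Q):
                ○ open, literals {P=F, Q=T, S=T, T=F}.
          branch 1.2.2 (add not S, T):
            not (T and not Q): β-rule — branch into not T  //  not not Q.
              branch 1.2.2.1 (add not T):
                × closes — contains both T and not T.
              branch 1.2.2.2 (add not not Q):
                ○ open, literals {P=F, Q=T, S=F, T=T}.
  branch 2 (add not ((not Q or (Q implies P)) iff (T and not Q)), (S iff T)):
    not ((not Q or (Q implies P)) iff (T and not Q)): β-rule — branch into (not Q or (Q implies P)), not (T and not Q)  //  not (not Q or (Q implies P)), (T and not Q).
      branch 2.1 (add (not Q or (Q implies P)), not (T and not Q)):
        (S iff T): β-rule — branch into S, T  //  not S, not T.
          branch 2.1.1 (add S, T):
            (not Q or (Q implies P)): β-rule — branch into not Q  //  (Q implies P).
              branch 2.1.1.1 (add not Q):
                not (T and not Q): β-rule — branch into not T  //  not not Q.
                  branch 2.1.1.1.1 (add not T):
                    × closes — contains both T and not T.
                  branch 2.1.1.1.2 (add not not Q):
                    × closes — contains both Q and not Q.
              branch 2.1.1.2 (add (Q implies P)):
                not (T and not Q): β-rule — branch into not T  //  not not Q.
                  branch 2.1.1.2.1 (add not T):
                    × closes — contains both T and not T.
                  branch 2.1.1.2.2 (add not not Q):
                    (Q implies P): β-rule — branch into not Q  //  P.
                      branch 2.1.1.2.2.1 (add not Q):
                        × closes — contains both Q and not Q.
                      branch 2.1.1.2.2.2 (add P):
                        ○ open, literals {P=T, Q=T, S=T, T=T}.
          branch 2.1.2 (add not S, not T):
            (not Q or (Q implies P)): β-rule — branch into not Q  //  (Q implies P).
              branch 2.1.2.1 (add not Q):
                not (T and not Q): β-rule — branch into not T  //  not not Q.
                  branch 2.1.2.1.1 (add not T):
                    ○ open, literals {Q=F, S=F, T=F}.
                  branch 2.1.2.1.2 (add not not Q):
                    × closes — contains both Q and not Q.
              branch 2.1.2.2 (add (Q implies P)):
                not (T and not Q): β-rule — branch into not T  //  not not Q.
                  branch 2.1.2.2.1 (add not T):
                    (Q implies P): β-rule — branch into not Q  //  P.
                      branch 2.1.2.2.1.1 (add not Q):
                        ○ open, literals {Q=F, S=F, T=F}.
                      branch 2.1.2.2.1.2 (add P):
                        ○ open, literals {P=T, S=F, T=F}.
                  branch 2.1.2.2.2 (add not not Q):
                    (Q implies P): β-rule — branch into not Q  //  P.
                      branch 2.1.2.2.2.1 (add not Q):
                        × closes — contains both Q and not Q.
                      branch 2.1.2.2.2.2 (add P):
                        ○ open, literals {P=T, Q=T, S=F, T=F}.
      branch 2.2 (add not (not Q or (Q implies P)), (T and not Q)):
        not (not Q or (Q implies P)): α-rule — add not not Q, not (Q implies P).
        (T and not Q): α-rule — add T, not Q.
        × closes — contains both Q and not Q.
9 branches closed, 11 open.
An open branch gives a countermodel: Q=F, S=F, T=T (unmentioned atoms arbitrary); under it the original formula is false.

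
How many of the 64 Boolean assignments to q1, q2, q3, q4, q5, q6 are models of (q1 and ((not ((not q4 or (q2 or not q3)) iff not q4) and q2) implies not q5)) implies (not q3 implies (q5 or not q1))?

56

Initial set: {((q1 and ((not ((not q4 or (q2 or not q3)) iff not q4) and q2) implies not q5)) implies (not q3 implies (q5 or not q1)))}.
((q1 and ((not ((not q4 or (q2 or not q3)) iff not q4) and q2) implies not q5)) implies (not q3 implies (q5 or not q1))): β-rule — branch into not (q1 and ((not ((not q4 or (q2 or not q3)) iff not q4) and q2) implies not q5))  //  (not q3 implies (q5 or not q1)).
  branch 1 (add not (q1 and ((not ((not q4 or (q2 or not q3)) iff not q4) and q2) implies not q5))):
    not (q1 and ((not ((not q4 or (q2 or not q3)) iff not q4) and q2) implies not q5)): β-rule — branch into not q1  //  not ((not ((not q4 or (q2 or not q3)) iff not q4) and q2) implies not q5).
      branch 1.1 (add not q1):
        ○ open, literals {q1=F}.
      branch 1.2 (add not ((not ((not q4 or (q2 or not q3)) iff not q4) and q2) implies not q5)):
        not ((not ((not q4 or (q2 or not q3)) iff not q4) and q2) implies not q5): α-rule — add (not ((not q4 or (q2 or not q3)) iff not q4) and q2), not not q5.
        (not ((not q4 or (q2 or not q3)) iff not q4) and q2): α-rule — add not ((not q4 or (q2 or not q3)) iff not q4), q2.
        not ((not q4 or (q2 or not q3)) iff not q4): β-rule — branch into (not q4 or (q2 or not q3)), not not q4  //  not (not q4 or (q2 or not q3)), not q4.
          branch 1.2.1 (add (not q4 or (q2 or not q3)), not not q4):
            (not q4 or (q2 or not q3)): β-rule — branch into not q4  //  (q2 or not q3).
              branch 1.2.1.1 (add not q4):
                × closes — contains both q4 and not q4.
              branch 1.2.1.2 (add (q2 or not q3)):
                (q2 or not q3): β-rule — branch into q2  //  not q3.
                  branch 1.2.1.2.1 (add q2):
                    ○ open, literals {q2=T, q4=T, q5=T}.
                  branch 1.2.1.2.2 (add not q3):
                    ○ open, literals {q2=T, q3=F, q4=T, q5=T}.
          branch 1.2.2 (add not (not q4 or (q2 or not q3)), not q4):
            not (not q4 or (q2 or not q3)): α-rule — add not not q4, not (q2 or not q3).
            × closes — contains both q4 and not q4.
  branch 2 (add (not q3 implies (q5 or not q1))):
    (not q3 implies (q5 or not q1)): β-rule — branch into not not q3  //  (q5 or not q1).
      branch 2.1 (add not not q3):
        ○ open, literals {q3=T}.
      branch 2.2 (add (q5 or not q1)):
        (q5 or not q1): β-rule — branch into q5  //  not q1.
          branch 2.2.1 (add q5):
            ○ open, literals {q5=T}.
          branch 2.2.2 (add not q1):
            ○ open, literals {q1=F}.
2 branches closed, 6 open.
Each open branch fixes some atoms; the unmentioned ones are free. Counting distinct full assignments: branch {q1=F} (q2, q3, q4, q5, q6) contributes 32 new; branch {q2=T, q4=T, q5=T} (q1, q3, q6) contributes 4 new; branch {q2=T, q3=F, q4=T, q5=T} (q1, q6) contributes 0 new; branch {q3=T} (q1, q2, q4, q5, q6) contributes 14 new; branch {q5=T} (q1, q2, q3, q4, q6) contributes 6 new; branch {q1=F} (q2, q3, q4, q5, q6) contributes 0 new. Total: 56.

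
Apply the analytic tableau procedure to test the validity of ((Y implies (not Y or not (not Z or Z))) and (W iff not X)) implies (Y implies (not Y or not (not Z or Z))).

Assume the negation and expand:
Initial set: {not (((Y implies (not Y or not (not Z or Z))) and (W iff not X)) implies (Y implies (not Y or not (not Z or Z))))}.
not (((Y implies (not Y or not (not Z or Z))) and (W iff not X)) implies (Y implies (not Y or not (not Z or Z)))): α-rule — add ((Y implies (not Y or not (not Z or Z))) and (W iff not X)), not (Y implies (not Y or not (not Z or Z))).
((Y implies (not Y or not (not Z or Z))) and (W iff not X)): α-rule — add (Y implies (not Y or not (not Z or Z))), (W iff not X).
not (Y implies (not Y or not (not Z or Z))): α-rule — add Y, not (not Y or not (not Z or Z)).
not (not Y or not (not Z or Z)): α-rule — add not not Y, not not (not Z or Z).
(Y implies (not Y or not (not Z or Z))): β-rule — branch into not Y  //  (not Y or not (not Z or Z)).
  branch 1 (add not Y):
    × closes — contains both Y and not Y.
  branch 2 (add (not Y or not (not Z or Z))):
    (W iff not X): β-rule — branch into W, not X  //  not W, not not X.
      branch 2.1 (add W, not X):
        not not (not Z or Z): β-rule — branch into not Z  //  Z.
          branch 2.1.1 (add not Z):
            (not Y or not (not Z or Z)): β-rule — branch into not Y  //  not (not Z or Z).
              branch 2.1.1.1 (add not Y):
                × closes — contains both Y and not Y.
              branch 2.1.1.2 (add not (not Z or Z)):
                not (not Z or Z): α-rule — add not not Z, not Z.
                × closes — contains both Z and not Z.
          branch 2.1.2 (add Z):
            (not Y or not (not Z or Z)): β-rule — branch into not Y  //  not (not Z or Z).
              branch 2.1.2.1 (add not Y):
                × closes — contains both Y and not Y.
              branch 2.1.2.2 (add not (not Z or Z)):
                not (not Z or Z): α-rule — add not not Z, not Z.
                × closes — contains both Z and not Z.
      branch 2.2 (add not W, not not X):
        not not (not Z or Z): β-rule — branch into not Z  //  Z.
          branch 2.2.1 (add not Z):
            (not Y or not (not Z or Z)): β-rule — branch into not Y  //  not (not Z or Z).
              branch 2.2.1.1 (add not Y):
                × closes — contains both Y and not Y.
              branch 2.2.1.2 (add not (not Z or Z)):
                not (not Z or Z): α-rule — add not not Z, not Z.
                × closes — contains both Z and not Z.
          branch 2.2.2 (add Z):
            (not Y or not (not Z or Z)): β-rule — branch into not Y  //  not (not Z or Z).
              branch 2.2.2.1 (add not Y):
                × closes — contains both Y and not Y.
              branch 2.2.2.2 (add not (not Z or Z)):
                not (not Z or Z): α-rule — add not not Z, not Z.
                × closes — contains both Z and not Z.
All 9 branches close.
Every branch closed, so the negation is unsatisfiable and the formula is valid.

Valid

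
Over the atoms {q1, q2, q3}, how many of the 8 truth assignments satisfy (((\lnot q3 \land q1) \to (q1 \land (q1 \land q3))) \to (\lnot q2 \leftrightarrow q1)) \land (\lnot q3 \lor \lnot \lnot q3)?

Initial set: {((((\lnot q3 \land q1) \to (q1 \land (q1 \land q3))) \to (\lnot q2 \leftrightarrow q1)) \land (\lnot q3 \lor \lnot \lnot q3))}.
((((\lnot q3 \land q1) \to (q1 \land (q1 \land q3))) \to (\lnot q2 \leftrightarrow q1)) \land (\lnot q3 \lor \lnot \lnot q3)): α-rule — add (((\lnot q3 \land q1) \to (q1 \land (q1 \land q3))) \to (\lnot q2 \leftrightarrow q1)), (\lnot q3 \lor \lnot \lnot q3).
(((\lnot q3 \land q1) \to (q1 \land (q1 \land q3))) \to (\lnot q2 \leftrightarrow q1)): β-rule — branch into \lnot ((\lnot q3 \land q1) \to (q1 \land (q1 \land q3)))  //  (\lnot q2 \leftrightarrow q1).
  branch 1 (add \lnot ((\lnot q3 \land q1) \to (q1 \land (q1 \land q3)))):
    \lnot ((\lnot q3 \land q1) \to (q1 \land (q1 \land q3))): α-rule — add (\lnot q3 \land q1), \lnot (q1 \land (q1 \land q3)).
    (\lnot q3 \land q1): α-rule — add \lnot q3, q1.
    (\lnot q3 \lor \lnot \lnot q3): β-rule — branch into \lnot q3  //  \lnot \lnot q3.
      branch 1.1 (add \lnot q3):
        \lnot (q1 \land (q1 \land q3)): β-rule — branch into \lnot q1  //  \lnot (q1 \land q3).
          branch 1.1.1 (add \lnot q1):
            × closes — contains both q1 and \lnot q1.
          branch 1.1.2 (add \lnot (q1 \land q3)):
            \lnot (q1 \land q3): β-rule — branch into \lnot q1  //  \lnot q3.
              branch 1.1.2.1 (add \lnot q1):
                × closes — contains both q1 and \lnot q1.
              branch 1.1.2.2 (add \lnot q3):
                ○ open, literals {q1=1, q3=0}.
      branch 1.2 (add \lnot \lnot q3):
        \lnot \lnot q3: drop double negation, giving q3.
        × closes — contains both q3 and \lnot q3.
  branch 2 (add (\lnot q2 \leftrightarrow q1)):
    (\lnot q3 \lor \lnot \lnot q3): β-rule — branch into \lnot q3  //  \lnot \lnot q3.
      branch 2.1 (add \lnot q3):
        (\lnot q2 \leftrightarrow q1): β-rule — branch into \lnot q2, q1  //  \lnot \lnot q2, \lnot q1.
          branch 2.1.1 (add \lnot q2, q1):
            ○ open, literals {q1=1, q2=0, q3=0}.
          branch 2.1.2 (add \lnot \lnot q2, \lnot q1):
            ○ open, literals {q1=0, q2=1, q3=0}.
      branch 2.2 (add \lnot \lnot q3):
        \lnot \lnot q3: drop double negation, giving q3.
        (\lnot q2 \leftrightarrow q1): β-rule — branch into \lnot q2, q1  //  \lnot \lnot q2, \lnot q1.
          branch 2.2.1 (add \lnot q2, q1):
            ○ open, literals {q1=1, q2=0, q3=1}.
          branch 2.2.2 (add \lnot \lnot q2, \lnot q1):
            ○ open, literals {q1=0, q2=1, q3=1}.
3 branches closed, 5 open.
Each open branch fixes some atoms; the unmentioned ones are free. Counting distinct full assignments: branch {q1=1, q3=0} (q2) contributes 2 new; branch {q1=1, q2=0, q3=0} (none free) contributes 0 new; branch {q1=0, q2=1, q3=0} (none free) contributes 1 new; branch {q1=1, q2=0, q3=1} (none free) contributes 1 new; branch {q1=0, q2=1, q3=1} (none free) contributes 1 new. Total: 5.

5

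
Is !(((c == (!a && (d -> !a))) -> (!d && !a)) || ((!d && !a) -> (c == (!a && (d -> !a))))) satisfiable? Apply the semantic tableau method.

Unsatisfiable

Initial set: {!(((c == (!a && (d -> !a))) -> (!d && !a)) || ((!d && !a) -> (c == (!a && (d -> !a)))))}.
!(((c == (!a && (d -> !a))) -> (!d && !a)) || ((!d && !a) -> (c == (!a && (d -> !a))))): α-rule — add !((c == (!a && (d -> !a))) -> (!d && !a)), !((!d && !a) -> (c == (!a && (d -> !a)))).
!((c == (!a && (d -> !a))) -> (!d && !a)): α-rule — add (c == (!a && (d -> !a))), !(!d && !a).
!((!d && !a) -> (c == (!a && (d -> !a)))): α-rule — add (!d && !a), !(c == (!a && (d -> !a))).
(!d && !a): α-rule — add !d, !a.
(c == (!a && (d -> !a))): β-rule — branch into c, (!a && (d -> !a))  //  !c, !(!a && (d -> !a)).
  branch 1 (add c, (!a && (d -> !a))):
    (!a && (d -> !a)): α-rule — add !a, (d -> !a).
    !(!d && !a): β-rule — branch into !!d  //  !!a.
      branch 1.1 (add !!d):
        × closes — contains both d and !d.
      branch 1.2 (add !!a):
        × closes — contains both a and !a.
  branch 2 (add !c, !(!a && (d -> !a))):
    !(!d && !a): β-rule — branch into !!d  //  !!a.
      branch 2.1 (add !!d):
        × closes — contains both d and !d.
      branch 2.2 (add !!a):
        × closes — contains both a and !a.
All 4 branches close.
Every branch closed; the formula is unsatisfiable.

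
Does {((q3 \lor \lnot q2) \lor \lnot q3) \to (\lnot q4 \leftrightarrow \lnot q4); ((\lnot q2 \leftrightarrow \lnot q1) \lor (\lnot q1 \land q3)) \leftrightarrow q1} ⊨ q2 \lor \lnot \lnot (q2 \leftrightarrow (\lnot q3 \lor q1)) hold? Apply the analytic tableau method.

Initial set: {(((q3 \lor \lnot q2) \lor \lnot q3) \to (\lnot q4 \leftrightarrow \lnot q4)); (((\lnot q2 \leftrightarrow \lnot q1) \lor (\lnot q1 \land q3)) \leftrightarrow q1); \lnot (q2 \lor \lnot \lnot (q2 \leftrightarrow (\lnot q3 \lor q1)))}.
\lnot (q2 \lor \lnot \lnot (q2 \leftrightarrow (\lnot q3 \lor q1))): α-rule — add \lnot q2, \lnot \lnot \lnot (q2 \leftrightarrow (\lnot q3 \lor q1)).
\lnot \lnot \lnot (q2 \leftrightarrow (\lnot q3 \lor q1)): drop double negation, giving \lnot (q2 \leftrightarrow (\lnot q3 \lor q1)).
(((q3 \lor \lnot q2) \lor \lnot q3) \to (\lnot q4 \leftrightarrow \lnot q4)): β-rule — branch into \lnot ((q3 \lor \lnot q2) \lor \lnot q3)  //  (\lnot q4 \leftrightarrow \lnot q4).
  branch 1 (add \lnot ((q3 \lor \lnot q2) \lor \lnot q3)):
    \lnot ((q3 \lor \lnot q2) \lor \lnot q3): α-rule — add \lnot (q3 \lor \lnot q2), \lnot \lnot q3.
    \lnot (q3 \lor \lnot q2): α-rule — add \lnot q3, \lnot \lnot q2.
    × closes — contains both q3 and \lnot q3.
  branch 2 (add (\lnot q4 \leftrightarrow \lnot q4)):
    (((\lnot q2 \leftrightarrow \lnot q1) \lor (\lnot q1 \land q3)) \leftrightarrow q1): β-rule — branch into ((\lnot q2 \leftrightarrow \lnot q1) \lor (\lnot q1 \land q3)), q1  //  \lnot ((\lnot q2 \leftrightarrow \lnot q1) \lor (\lnot q1 \land q3)), \lnot q1.
      branch 2.1 (add ((\lnot q2 \leftrightarrow \lnot q1) \lor (\lnot q1 \land q3)), q1):
        \lnot (q2 \leftrightarrow (\lnot q3 \lor q1)): β-rule — branch into q2, \lnot (\lnot q3 \lor q1)  //  \lnot q2, (\lnot q3 \lor q1).
          branch 2.1.1 (add q2, \lnot (\lnot q3 \lor q1)):
            × closes — contains both q2 and \lnot q2.
          branch 2.1.2 (add \lnot q2, (\lnot q3 \lor q1)):
            (\lnot q4 \leftrightarrow \lnot q4): β-rule — branch into \lnot q4, \lnot q4  //  \lnot \lnot q4, \lnot \lnot q4.
              branch 2.1.2.1 (add \lnot q4, \lnot q4):
                ((\lnot q2 \leftrightarrow \lnot q1) \lor (\lnot q1 \land q3)): β-rule — branch into (\lnot q2 \leftrightarrow \lnot q1)  //  (\lnot q1 \land q3).
                  branch 2.1.2.1.1 (add (\lnot q2 \leftrightarrow \lnot q1)):
                    (\lnot q3 \lor q1): β-rule — branch into \lnot q3  //  q1.
                      branch 2.1.2.1.1.1 (add \lnot q3):
                        (\lnot q2 \leftrightarrow \lnot q1): β-rule — branch into \lnot q2, \lnot q1  //  \lnot \lnot q2, \lnot \lnot q1.
                          branch 2.1.2.1.1.1.1 (add \lnot q2, \lnot q1):
                            × closes — contains both q1 and \lnot q1.
                          branch 2.1.2.1.1.1.2 (add \lnot \lnot q2, \lnot \lnot q1):
                            × closes — contains both q2 and \lnot q2.
                      branch 2.1.2.1.1.2 (add q1):
                        (\lnot q2 \leftrightarrow \lnot q1): β-rule — branch into \lnot q2, \lnot q1  //  \lnot \lnot q2, \lnot \lnot q1.
                          branch 2.1.2.1.1.2.1 (add \lnot q2, \lnot q1):
                            × closes — contains both q1 and \lnot q1.
                          branch 2.1.2.1.1.2.2 (add \lnot \lnot q2, \lnot \lnot q1):
                            × closes — contains both q2 and \lnot q2.
                  branch 2.1.2.1.2 (add (\lnot q1 \land q3)):
                    (\lnot q1 \land q3): α-rule — add \lnot q1, q3.
                    × closes — contains both q1 and \lnot q1.
              branch 2.1.2.2 (add \lnot \lnot q4, \lnot \lnot q4):
                ((\lnot q2 \leftrightarrow \lnot q1) \lor (\lnot q1 \land q3)): β-rule — branch into (\lnot q2 \leftrightarrow \lnot q1)  //  (\lnot q1 \land q3).
                  branch 2.1.2.2.1 (add (\lnot q2 \leftrightarrow \lnot q1)):
                    (\lnot q3 \lor q1): β-rule — branch into \lnot q3  //  q1.
                      branch 2.1.2.2.1.1 (add \lnot q3):
                        (\lnot q2 \leftrightarrow \lnot q1): β-rule — branch into \lnot q2, \lnot q1  //  \lnot \lnot q2, \lnot \lnot q1.
                          branch 2.1.2.2.1.1.1 (add \lnot q2, \lnot q1):
                            × closes — contains both q1 and \lnot q1.
                          branch 2.1.2.2.1.1.2 (add \lnot \lnot q2, \lnot \lnot q1):
                            × closes — contains both q2 and \lnot q2.
                      branch 2.1.2.2.1.2 (add q1):
                        (\lnot q2 \leftrightarrow \lnot q1): β-rule — branch into \lnot q2, \lnot q1  //  \lnot \lnot q2, \lnot \lnot q1.
                          branch 2.1.2.2.1.2.1 (add \lnot q2, \lnot q1):
                            × closes — contains both q1 and \lnot q1.
                          branch 2.1.2.2.1.2.2 (add \lnot \lnot q2, \lnot \lnot q1):
                            × closes — contains both q2 and \lnot q2.
                  branch 2.1.2.2.2 (add (\lnot q1 \land q3)):
                    (\lnot q1 \land q3): α-rule — add \lnot q1, q3.
                    × closes — contains both q1 and \lnot q1.
      branch 2.2 (add \lnot ((\lnot q2 \leftrightarrow \lnot q1) \lor (\lnot q1 \land q3)), \lnot q1):
        \lnot ((\lnot q2 \leftrightarrow \lnot q1) \lor (\lnot q1 \land q3)): α-rule — add \lnot (\lnot q2 \leftrightarrow \lnot q1), \lnot (\lnot q1 \land q3).
        \lnot (q2 \leftrightarrow (\lnot q3 \lor q1)): β-rule — branch into q2, \lnot (\lnot q3 \lor q1)  //  \lnot q2, (\lnot q3 \lor q1).
          branch 2.2.1 (add q2, \lnot (\lnot q3 \lor q1)):
            × closes — contains both q2 and \lnot q2.
          branch 2.2.2 (add \lnot q2, (\lnot q3 \lor q1)):
            (\lnot q4 \leftrightarrow \lnot q4): β-rule — branch into \lnot q4, \lnot q4  //  \lnot \lnot q4, \lnot \lnot q4.
              branch 2.2.2.1 (add \lnot q4, \lnot q4):
                \lnot (\lnot q2 \leftrightarrow \lnot q1): β-rule — branch into \lnot q2, \lnot \lnot q1  //  \lnot \lnot q2, \lnot q1.
                  branch 2.2.2.1.1 (add \lnot q2, \lnot \lnot q1):
                    × closes — contains both q1 and \lnot q1.
                  branch 2.2.2.1.2 (add \lnot \lnot q2, \lnot q1):
                    × closes — contains both q2 and \lnot q2.
              branch 2.2.2.2 (add \lnot \lnot q4, \lnot \lnot q4):
                \lnot (\lnot q2 \leftrightarrow \lnot q1): β-rule — branch into \lnot q2, \lnot \lnot q1  //  \lnot \lnot q2, \lnot q1.
                  branch 2.2.2.2.1 (add \lnot q2, \lnot \lnot q1):
                    × closes — contains both q1 and \lnot q1.
                  branch 2.2.2.2.2 (add \lnot \lnot q2, \lnot q1):
                    × closes — contains both q2 and \lnot q2.
All 17 branches close.
Every branch closed, so the premises entail the conclusion.

Yes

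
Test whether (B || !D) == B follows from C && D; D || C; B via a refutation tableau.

Initial set: {T (C && D); T (D || C); T B; F ((B || !D) == B)}.
T (C && D): α-rule — add T C, T D.
T (D || C): β-rule — branch into T D  //  T C.
  branch 1 (add T D):
    F ((B || !D) == B): β-rule — branch into T (B || !D), F B  //  F (B || !D), T B.
      branch 1.1 (add T (B || !D), F B):
        × closes — contains both B and !B.
      branch 1.2 (add F (B || !D), T B):
        F (B || !D): α-rule — add F B, F !D.
        × closes — contains both B and !B.
  branch 2 (add T C):
    F ((B || !D) == B): β-rule — branch into T (B || !D), F B  //  F (B || !D), T B.
      branch 2.1 (add T (B || !D), F B):
        × closes — contains both B and !B.
      branch 2.2 (add F (B || !D), T B):
        F (B || !D): α-rule — add F B, F !D.
        × closes — contains both B and !B.
All 4 branches close.
Every branch closed, so the premises entail the conclusion.

Yes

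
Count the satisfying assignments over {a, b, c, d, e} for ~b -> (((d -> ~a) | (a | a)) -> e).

24

Initial set: {(~b -> (((d -> ~a) | (a | a)) -> e))}.
(~b -> (((d -> ~a) | (a | a)) -> e)): β-rule — branch into ~~b  //  (((d -> ~a) | (a | a)) -> e).
  branch 1 (add ~~b):
    ○ open, literals {b=1}.
  branch 2 (add (((d -> ~a) | (a | a)) -> e)):
    (((d -> ~a) | (a | a)) -> e): β-rule — branch into ~((d -> ~a) | (a | a))  //  e.
      branch 2.1 (add ~((d -> ~a) | (a | a))):
        ~((d -> ~a) | (a | a)): α-rule — add ~(d -> ~a), ~(a | a).
        ~(d -> ~a): α-rule — add d, ~~a.
        ~(a | a): α-rule — add ~a, ~a.
        × closes — contains both a and ~a.
      branch 2.2 (add e):
        ○ open, literals {e=1}.
1 branch closed, 2 open.
Each open branch fixes some atoms; the unmentioned ones are free. Counting distinct full assignments: branch {b=1} (a, c, d, e) contributes 16 new; branch {e=1} (a, b, c, d) contributes 8 new. Total: 24.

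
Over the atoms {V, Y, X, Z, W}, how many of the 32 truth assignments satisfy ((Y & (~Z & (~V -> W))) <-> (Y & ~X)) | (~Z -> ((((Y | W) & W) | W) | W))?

Initial set: {(((Y & (~Z & (~V -> W))) <-> (Y & ~X)) | (~Z -> ((((Y | W) & W) | W) | W)))}.
(((Y & (~Z & (~V -> W))) <-> (Y & ~X)) | (~Z -> ((((Y | W) & W) | W) | W))): β-rule — branch into ((Y & (~Z & (~V -> W))) <-> (Y & ~X))  //  (~Z -> ((((Y | W) & W) | W) | W)).
  branch 1 (add ((Y & (~Z & (~V -> W))) <-> (Y & ~X))):
    ((Y & (~Z & (~V -> W))) <-> (Y & ~X)): β-rule — branch into (Y & (~Z & (~V -> W))), (Y & ~X)  //  ~(Y & (~Z & (~V -> W))), ~(Y & ~X).
      branch 1.1 (add (Y & (~Z & (~V -> W))), (Y & ~X)):
        (Y & (~Z & (~V -> W))): α-rule — add Y, (~Z & (~V -> W)).
        (Y & ~X): α-rule — add Y, ~X.
        (~Z & (~V -> W)): α-rule — add ~Z, (~V -> W).
        (~V -> W): β-rule — branch into ~~V  //  W.
          branch 1.1.1 (add ~~V):
            ○ open, literals {V=T, X=F, Y=T, Z=F}.
          branch 1.1.2 (add W):
            ○ open, literals {W=T, X=F, Y=T, Z=F}.
      branch 1.2 (add ~(Y & (~Z & (~V -> W))), ~(Y & ~X)):
        ~(Y & (~Z & (~V -> W))): β-rule — branch into ~Y  //  ~(~Z & (~V -> W)).
          branch 1.2.1 (add ~Y):
            ~(Y & ~X): β-rule — branch into ~Y  //  ~~X.
              branch 1.2.1.1 (add ~Y):
                ○ open, literals {Y=F}.
              branch 1.2.1.2 (add ~~X):
                ○ open, literals {X=T, Y=F}.
          branch 1.2.2 (add ~(~Z & (~V -> W))):
            ~(Y & ~X): β-rule — branch into ~Y  //  ~~X.
              branch 1.2.2.1 (add ~Y):
                ~(~Z & (~V -> W)): β-rule — branch into ~~Z  //  ~(~V -> W).
                  branch 1.2.2.1.1 (add ~~Z):
                    ○ open, literals {Y=F, Z=T}.
                  branch 1.2.2.1.2 (add ~(~V -> W)):
                    ~(~V -> W): α-rule — add ~V, ~W.
                    ○ open, literals {V=F, W=F, Y=F}.
              branch 1.2.2.2 (add ~~X):
                ~(~Z & (~V -> W)): β-rule — branch into ~~Z  //  ~(~V -> W).
                  branch 1.2.2.2.1 (add ~~Z):
                    ○ open, literals {X=T, Z=T}.
                  branch 1.2.2.2.2 (add ~(~V -> W)):
                    ~(~V -> W): α-rule — add ~V, ~W.
                    ○ open, literals {V=F, W=F, X=T}.
  branch 2 (add (~Z -> ((((Y | W) & W) | W) | W))):
    (~Z -> ((((Y | W) & W) | W) | W)): β-rule — branch into ~~Z  //  ((((Y | W) & W) | W) | W).
      branch 2.1 (add ~~Z):
        ○ open, literals {Z=T}.
      branch 2.2 (add ((((Y | W) & W) | W) | W)):
        ((((Y | W) & W) | W) | W): β-rule — branch into (((Y | W) & W) | W)  //  W.
          branch 2.2.1 (add (((Y | W) & W) | W)):
            (((Y | W) & W) | W): β-rule — branch into ((Y | W) & W)  //  W.
              branch 2.2.1.1 (add ((Y | W) & W)):
                ((Y | W) & W): α-rule — add (Y | W), W.
                (Y | W): β-rule — branch into Y  //  W.
                  branch 2.2.1.1.1 (add Y):
                    ○ open, literals {W=T, Y=T}.
                  branch 2.2.1.1.2 (add W):
                    ○ open, literals {W=T}.
              branch 2.2.1.2 (add W):
                ○ open, literals {W=T}.
          branch 2.2.2 (add W):
            ○ open, literals {W=T}.
0 branches closed, 13 open.
Each open branch fixes some atoms; the unmentioned ones are free. Counting distinct full assignments: branch {V=T, X=F, Y=T, Z=F} (W) contributes 2 new; branch {W=T, X=F, Y=T, Z=F} (V) contributes 1 new; branch {Y=F} (V, X, Z, W) contributes 16 new; branch {X=T, Y=F} (V, Z, W) contributes 0 new; branch {Y=F, Z=T} (V, X, W) contributes 0 new; branch {V=F, W=F, Y=F} (X, Z) contributes 0 new; branch {X=T, Z=T} (V, Y, W) contributes 4 new; branch {V=F, W=F, X=T} (Y, Z) contributes 1 new; branch {Z=T} (V, Y, X, W) contributes 4 new; branch {W=T, Y=T} (V, X, Z) contributes 2 new; branch {W=T} (V, Y, X, Z) contributes 0 new; branch {W=T} (V, Y, X, Z) contributes 0 new; branch {W=T} (V, Y, X, Z) contributes 0 new. Total: 30.

30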